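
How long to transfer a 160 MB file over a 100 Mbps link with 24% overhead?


Effective throughput = 100 * (1 - 24/100) = 76 Mbps
File size in Mb = 160 * 8 = 1280 Mb
Time = 1280 / 76
Time = 16.8421 seconds


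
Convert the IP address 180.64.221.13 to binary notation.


180 = 10110100
64 = 01000000
221 = 11011101
13 = 00001101
Binary: 10110100.01000000.11011101.00001101


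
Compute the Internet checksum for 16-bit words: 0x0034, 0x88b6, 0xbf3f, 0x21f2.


Sum all words (with carry folding):
+ 0x0034 = 0x0034
+ 0x88b6 = 0x88ea
+ 0xbf3f = 0x482a
+ 0x21f2 = 0x6a1c
One's complement: ~0x6a1c
Checksum = 0x95e3


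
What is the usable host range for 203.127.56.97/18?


Network: 203.127.0.0
Broadcast: 203.127.63.255
First usable = network + 1
Last usable = broadcast - 1
Range: 203.127.0.1 to 203.127.63.254


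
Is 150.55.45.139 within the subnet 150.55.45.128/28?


Subnet network: 150.55.45.128
Test IP AND mask: 150.55.45.128
Yes, 150.55.45.139 is in 150.55.45.128/28


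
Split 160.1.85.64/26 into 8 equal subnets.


New prefix = 26 + 3 = 29
Each subnet has 8 addresses
  160.1.85.64/29
  160.1.85.72/29
  160.1.85.80/29
  160.1.85.88/29
  160.1.85.96/29
  160.1.85.104/29
  160.1.85.112/29
  160.1.85.120/29
Subnets: 160.1.85.64/29, 160.1.85.72/29, 160.1.85.80/29, 160.1.85.88/29, 160.1.85.96/29, 160.1.85.104/29, 160.1.85.112/29, 160.1.85.120/29


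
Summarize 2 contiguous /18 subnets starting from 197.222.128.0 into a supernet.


Original prefix: /18
Number of subnets: 2 = 2^1
New prefix = 18 - 1 = 17
Supernet: 197.222.128.0/17


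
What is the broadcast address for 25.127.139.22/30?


Network: 25.127.139.20/30
Host bits = 2
Set all host bits to 1:
Broadcast: 25.127.139.23


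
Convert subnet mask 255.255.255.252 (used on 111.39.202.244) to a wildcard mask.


Subnet mask: 255.255.255.252
Wildcard = 255.255.255.255 - subnet mask
255 - 255 = 0
255 - 255 = 0
255 - 255 = 0
255 - 252 = 3
Wildcard: 0.0.0.3


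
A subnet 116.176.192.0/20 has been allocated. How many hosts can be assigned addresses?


Host bits = 32 - 20 = 12
Total addresses = 2^12 = 4096
Usable = total - 2 (network and broadcast)
Usable hosts: 4094


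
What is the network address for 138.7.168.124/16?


IP:   10001010.00000111.10101000.01111100
Mask: 11111111.11111111.00000000.00000000
AND operation:
Net:  10001010.00000111.00000000.00000000
Network: 138.7.0.0/16


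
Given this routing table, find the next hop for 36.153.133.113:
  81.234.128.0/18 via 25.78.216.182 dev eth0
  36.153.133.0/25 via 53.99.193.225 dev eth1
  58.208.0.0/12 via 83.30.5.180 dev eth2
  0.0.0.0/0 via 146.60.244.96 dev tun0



Longest prefix match for 36.153.133.113:
  /18 81.234.128.0: no
  /25 36.153.133.0: MATCH
  /12 58.208.0.0: no
  /0 0.0.0.0: MATCH
Selected: next-hop 53.99.193.225 via eth1 (matched /25)


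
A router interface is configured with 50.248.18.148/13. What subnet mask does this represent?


/13 means 13 network bits, 19 host bits
Binary: 11111111111110000000000000000000
Mask: 255.248.0.0


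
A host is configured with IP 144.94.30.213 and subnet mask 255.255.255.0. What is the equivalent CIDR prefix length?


Binary: 11111111.11111111.11111111.00000000
Count leading 1s
Prefix: /24


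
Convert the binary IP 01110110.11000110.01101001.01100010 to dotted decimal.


01110110 = 118
11000110 = 198
01101001 = 105
01100010 = 98
IP: 118.198.105.98


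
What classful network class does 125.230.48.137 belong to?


First octet: 125
Binary: 01111101
0xxxxxxx -> Class A (1-126)
Class A, default mask 255.0.0.0 (/8)


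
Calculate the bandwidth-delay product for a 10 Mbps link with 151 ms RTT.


BDP = bandwidth * RTT
= 10 Mbps * 151 ms
= 10 * 1e6 * 151 / 1000 bits
= 1510000 bits
= 188750 bytes
= 184.3262 KB
BDP = 1510000 bits (188750 bytes)


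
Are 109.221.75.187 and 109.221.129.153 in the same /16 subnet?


Mask: 255.255.0.0
109.221.75.187 AND mask = 109.221.0.0
109.221.129.153 AND mask = 109.221.0.0
Yes, same subnet (109.221.0.0)


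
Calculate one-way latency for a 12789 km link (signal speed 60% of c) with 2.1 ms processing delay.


Speed = 0.6 * 3e5 km/s = 180000 km/s
Propagation delay = 12789 / 180000 = 0.0711 s = 71.05 ms
Processing delay = 2.1 ms
Total one-way latency = 73.15 ms


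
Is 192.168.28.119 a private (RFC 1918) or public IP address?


RFC 1918 private ranges:
  10.0.0.0/8 (10.0.0.0 - 10.255.255.255)
  172.16.0.0/12 (172.16.0.0 - 172.31.255.255)
  192.168.0.0/16 (192.168.0.0 - 192.168.255.255)
Private (in 192.168.0.0/16)


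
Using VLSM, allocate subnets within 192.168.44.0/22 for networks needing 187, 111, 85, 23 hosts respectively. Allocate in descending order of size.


187 hosts -> /24 (254 usable): 192.168.44.0/24
111 hosts -> /25 (126 usable): 192.168.45.0/25
85 hosts -> /25 (126 usable): 192.168.45.128/25
23 hosts -> /27 (30 usable): 192.168.46.0/27
Allocation: 192.168.44.0/24 (187 hosts, 254 usable); 192.168.45.0/25 (111 hosts, 126 usable); 192.168.45.128/25 (85 hosts, 126 usable); 192.168.46.0/27 (23 hosts, 30 usable)


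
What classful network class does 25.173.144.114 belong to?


First octet: 25
Binary: 00011001
0xxxxxxx -> Class A (1-126)
Class A, default mask 255.0.0.0 (/8)


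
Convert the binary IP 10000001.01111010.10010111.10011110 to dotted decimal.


10000001 = 129
01111010 = 122
10010111 = 151
10011110 = 158
IP: 129.122.151.158


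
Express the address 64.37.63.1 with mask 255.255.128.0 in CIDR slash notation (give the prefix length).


Binary: 11111111.11111111.10000000.00000000
Count leading 1s
Prefix: /17


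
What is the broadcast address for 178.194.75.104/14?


Network: 178.192.0.0/14
Host bits = 18
Set all host bits to 1:
Broadcast: 178.195.255.255


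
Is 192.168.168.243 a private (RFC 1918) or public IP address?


RFC 1918 private ranges:
  10.0.0.0/8 (10.0.0.0 - 10.255.255.255)
  172.16.0.0/12 (172.16.0.0 - 172.31.255.255)
  192.168.0.0/16 (192.168.0.0 - 192.168.255.255)
Private (in 192.168.0.0/16)


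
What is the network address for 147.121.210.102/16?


IP:   10010011.01111001.11010010.01100110
Mask: 11111111.11111111.00000000.00000000
AND operation:
Net:  10010011.01111001.00000000.00000000
Network: 147.121.0.0/16


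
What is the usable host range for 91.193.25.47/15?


Network: 91.192.0.0
Broadcast: 91.193.255.255
First usable = network + 1
Last usable = broadcast - 1
Range: 91.192.0.1 to 91.193.255.254


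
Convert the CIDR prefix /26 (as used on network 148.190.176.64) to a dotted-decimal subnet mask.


/26 means 26 network bits, 6 host bits
Binary: 11111111111111111111111111000000
Mask: 255.255.255.192


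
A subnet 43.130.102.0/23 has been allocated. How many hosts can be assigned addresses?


Host bits = 32 - 23 = 9
Total addresses = 2^9 = 512
Usable = total - 2 (network and broadcast)
Usable hosts: 510


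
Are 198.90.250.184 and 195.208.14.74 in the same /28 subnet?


Mask: 255.255.255.240
198.90.250.184 AND mask = 198.90.250.176
195.208.14.74 AND mask = 195.208.14.64
No, different subnets (198.90.250.176 vs 195.208.14.64)


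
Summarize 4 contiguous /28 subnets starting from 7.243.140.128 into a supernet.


Original prefix: /28
Number of subnets: 4 = 2^2
New prefix = 28 - 2 = 26
Supernet: 7.243.140.128/26


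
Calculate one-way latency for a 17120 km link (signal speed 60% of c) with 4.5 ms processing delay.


Speed = 0.6 * 3e5 km/s = 180000 km/s
Propagation delay = 17120 / 180000 = 0.0951 s = 95.1111 ms
Processing delay = 4.5 ms
Total one-way latency = 99.6111 ms


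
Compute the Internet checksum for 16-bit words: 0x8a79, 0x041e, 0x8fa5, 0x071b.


Sum all words (with carry folding):
+ 0x8a79 = 0x8a79
+ 0x041e = 0x8e97
+ 0x8fa5 = 0x1e3d
+ 0x071b = 0x2558
One's complement: ~0x2558
Checksum = 0xdaa7


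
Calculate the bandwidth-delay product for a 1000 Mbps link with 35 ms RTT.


BDP = bandwidth * RTT
= 1000 Mbps * 35 ms
= 1000 * 1e6 * 35 / 1000 bits
= 35000000 bits
= 4375000 bytes
= 4272.4609 KB
BDP = 35000000 bits (4375000 bytes)


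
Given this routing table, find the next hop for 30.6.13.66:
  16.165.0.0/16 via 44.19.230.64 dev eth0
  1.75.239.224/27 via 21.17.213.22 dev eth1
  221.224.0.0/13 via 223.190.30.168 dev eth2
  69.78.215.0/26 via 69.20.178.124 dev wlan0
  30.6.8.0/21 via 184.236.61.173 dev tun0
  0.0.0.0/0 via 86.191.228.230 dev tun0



Longest prefix match for 30.6.13.66:
  /16 16.165.0.0: no
  /27 1.75.239.224: no
  /13 221.224.0.0: no
  /26 69.78.215.0: no
  /21 30.6.8.0: MATCH
  /0 0.0.0.0: MATCH
Selected: next-hop 184.236.61.173 via tun0 (matched /21)


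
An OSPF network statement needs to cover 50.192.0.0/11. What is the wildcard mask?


Subnet mask: 255.224.0.0
Wildcard = 255.255.255.255 - subnet mask
255 - 255 = 0
255 - 224 = 31
255 - 0 = 255
255 - 0 = 255
Wildcard: 0.31.255.255


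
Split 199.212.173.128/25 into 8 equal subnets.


New prefix = 25 + 3 = 28
Each subnet has 16 addresses
  199.212.173.128/28
  199.212.173.144/28
  199.212.173.160/28
  199.212.173.176/28
  199.212.173.192/28
  199.212.173.208/28
  199.212.173.224/28
  199.212.173.240/28
Subnets: 199.212.173.128/28, 199.212.173.144/28, 199.212.173.160/28, 199.212.173.176/28, 199.212.173.192/28, 199.212.173.208/28, 199.212.173.224/28, 199.212.173.240/28


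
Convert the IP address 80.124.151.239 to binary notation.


80 = 01010000
124 = 01111100
151 = 10010111
239 = 11101111
Binary: 01010000.01111100.10010111.11101111


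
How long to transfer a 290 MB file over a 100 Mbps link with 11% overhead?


Effective throughput = 100 * (1 - 11/100) = 89 Mbps
File size in Mb = 290 * 8 = 2320 Mb
Time = 2320 / 89
Time = 26.0674 seconds


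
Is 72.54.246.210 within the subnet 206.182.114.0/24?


Subnet network: 206.182.114.0
Test IP AND mask: 72.54.246.0
No, 72.54.246.210 is not in 206.182.114.0/24


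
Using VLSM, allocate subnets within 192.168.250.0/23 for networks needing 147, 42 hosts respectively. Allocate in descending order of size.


147 hosts -> /24 (254 usable): 192.168.250.0/24
42 hosts -> /26 (62 usable): 192.168.251.0/26
Allocation: 192.168.250.0/24 (147 hosts, 254 usable); 192.168.251.0/26 (42 hosts, 62 usable)


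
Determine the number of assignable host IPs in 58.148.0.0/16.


Host bits = 32 - 16 = 16
Total addresses = 2^16 = 65536
Usable = total - 2 (network and broadcast)
Usable hosts: 65534


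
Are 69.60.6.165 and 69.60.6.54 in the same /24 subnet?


Mask: 255.255.255.0
69.60.6.165 AND mask = 69.60.6.0
69.60.6.54 AND mask = 69.60.6.0
Yes, same subnet (69.60.6.0)


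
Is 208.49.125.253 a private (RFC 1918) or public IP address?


RFC 1918 private ranges:
  10.0.0.0/8 (10.0.0.0 - 10.255.255.255)
  172.16.0.0/12 (172.16.0.0 - 172.31.255.255)
  192.168.0.0/16 (192.168.0.0 - 192.168.255.255)
Public (not in any RFC 1918 range)


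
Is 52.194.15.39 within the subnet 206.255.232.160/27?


Subnet network: 206.255.232.160
Test IP AND mask: 52.194.15.32
No, 52.194.15.39 is not in 206.255.232.160/27


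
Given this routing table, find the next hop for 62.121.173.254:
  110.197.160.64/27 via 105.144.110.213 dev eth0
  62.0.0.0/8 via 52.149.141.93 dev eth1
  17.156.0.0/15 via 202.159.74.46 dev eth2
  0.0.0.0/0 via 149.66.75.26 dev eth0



Longest prefix match for 62.121.173.254:
  /27 110.197.160.64: no
  /8 62.0.0.0: MATCH
  /15 17.156.0.0: no
  /0 0.0.0.0: MATCH
Selected: next-hop 52.149.141.93 via eth1 (matched /8)


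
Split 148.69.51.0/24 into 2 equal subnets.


New prefix = 24 + 1 = 25
Each subnet has 128 addresses
  148.69.51.0/25
  148.69.51.128/25
Subnets: 148.69.51.0/25, 148.69.51.128/25


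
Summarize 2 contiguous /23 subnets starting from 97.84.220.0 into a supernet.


Original prefix: /23
Number of subnets: 2 = 2^1
New prefix = 23 - 1 = 22
Supernet: 97.84.220.0/22


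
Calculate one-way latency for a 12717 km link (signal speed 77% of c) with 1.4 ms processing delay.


Speed = 0.77 * 3e5 km/s = 231000 km/s
Propagation delay = 12717 / 231000 = 0.0551 s = 55.0519 ms
Processing delay = 1.4 ms
Total one-way latency = 56.4519 ms


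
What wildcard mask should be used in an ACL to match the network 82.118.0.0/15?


Subnet mask: 255.254.0.0
Wildcard = 255.255.255.255 - subnet mask
255 - 255 = 0
255 - 254 = 1
255 - 0 = 255
255 - 0 = 255
Wildcard: 0.1.255.255


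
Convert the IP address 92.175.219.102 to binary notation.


92 = 01011100
175 = 10101111
219 = 11011011
102 = 01100110
Binary: 01011100.10101111.11011011.01100110


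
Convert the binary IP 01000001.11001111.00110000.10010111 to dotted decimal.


01000001 = 65
11001111 = 207
00110000 = 48
10010111 = 151
IP: 65.207.48.151


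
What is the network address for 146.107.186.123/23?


IP:   10010010.01101011.10111010.01111011
Mask: 11111111.11111111.11111110.00000000
AND operation:
Net:  10010010.01101011.10111010.00000000
Network: 146.107.186.0/23


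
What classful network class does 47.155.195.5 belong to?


First octet: 47
Binary: 00101111
0xxxxxxx -> Class A (1-126)
Class A, default mask 255.0.0.0 (/8)


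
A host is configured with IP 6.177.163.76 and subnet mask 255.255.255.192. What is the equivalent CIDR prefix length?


Binary: 11111111.11111111.11111111.11000000
Count leading 1s
Prefix: /26


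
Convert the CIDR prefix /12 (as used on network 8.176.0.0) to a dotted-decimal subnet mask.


/12 means 12 network bits, 20 host bits
Binary: 11111111111100000000000000000000
Mask: 255.240.0.0


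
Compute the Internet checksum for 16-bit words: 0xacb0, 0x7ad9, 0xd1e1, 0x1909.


Sum all words (with carry folding):
+ 0xacb0 = 0xacb0
+ 0x7ad9 = 0x278a
+ 0xd1e1 = 0xf96b
+ 0x1909 = 0x1275
One's complement: ~0x1275
Checksum = 0xed8a


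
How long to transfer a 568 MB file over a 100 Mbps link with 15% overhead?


Effective throughput = 100 * (1 - 15/100) = 85 Mbps
File size in Mb = 568 * 8 = 4544 Mb
Time = 4544 / 85
Time = 53.4588 seconds


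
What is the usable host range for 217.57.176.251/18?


Network: 217.57.128.0
Broadcast: 217.57.191.255
First usable = network + 1
Last usable = broadcast - 1
Range: 217.57.128.1 to 217.57.191.254


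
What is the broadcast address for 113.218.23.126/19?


Network: 113.218.0.0/19
Host bits = 13
Set all host bits to 1:
Broadcast: 113.218.31.255


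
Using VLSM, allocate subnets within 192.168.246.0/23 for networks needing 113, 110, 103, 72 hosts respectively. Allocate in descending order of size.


113 hosts -> /25 (126 usable): 192.168.246.0/25
110 hosts -> /25 (126 usable): 192.168.246.128/25
103 hosts -> /25 (126 usable): 192.168.247.0/25
72 hosts -> /25 (126 usable): 192.168.247.128/25
Allocation: 192.168.246.0/25 (113 hosts, 126 usable); 192.168.246.128/25 (110 hosts, 126 usable); 192.168.247.0/25 (103 hosts, 126 usable); 192.168.247.128/25 (72 hosts, 126 usable)


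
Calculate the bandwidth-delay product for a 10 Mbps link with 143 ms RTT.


BDP = bandwidth * RTT
= 10 Mbps * 143 ms
= 10 * 1e6 * 143 / 1000 bits
= 1430000 bits
= 178750 bytes
= 174.5605 KB
BDP = 1430000 bits (178750 bytes)


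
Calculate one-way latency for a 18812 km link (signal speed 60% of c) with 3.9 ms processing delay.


Speed = 0.6 * 3e5 km/s = 180000 km/s
Propagation delay = 18812 / 180000 = 0.1045 s = 104.5111 ms
Processing delay = 3.9 ms
Total one-way latency = 108.4111 ms


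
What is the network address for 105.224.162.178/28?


IP:   01101001.11100000.10100010.10110010
Mask: 11111111.11111111.11111111.11110000
AND operation:
Net:  01101001.11100000.10100010.10110000
Network: 105.224.162.176/28


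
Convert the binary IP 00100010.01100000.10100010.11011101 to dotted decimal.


00100010 = 34
01100000 = 96
10100010 = 162
11011101 = 221
IP: 34.96.162.221


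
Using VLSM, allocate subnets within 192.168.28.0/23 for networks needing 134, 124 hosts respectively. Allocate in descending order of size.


134 hosts -> /24 (254 usable): 192.168.28.0/24
124 hosts -> /25 (126 usable): 192.168.29.0/25
Allocation: 192.168.28.0/24 (134 hosts, 254 usable); 192.168.29.0/25 (124 hosts, 126 usable)


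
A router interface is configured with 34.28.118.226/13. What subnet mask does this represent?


/13 means 13 network bits, 19 host bits
Binary: 11111111111110000000000000000000
Mask: 255.248.0.0


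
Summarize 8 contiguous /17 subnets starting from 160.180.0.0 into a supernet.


Original prefix: /17
Number of subnets: 8 = 2^3
New prefix = 17 - 3 = 14
Supernet: 160.180.0.0/14


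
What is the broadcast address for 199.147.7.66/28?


Network: 199.147.7.64/28
Host bits = 4
Set all host bits to 1:
Broadcast: 199.147.7.79


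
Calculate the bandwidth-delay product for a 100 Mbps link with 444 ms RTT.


BDP = bandwidth * RTT
= 100 Mbps * 444 ms
= 100 * 1e6 * 444 / 1000 bits
= 44400000 bits
= 5550000 bytes
= 5419.9219 KB
BDP = 44400000 bits (5550000 bytes)


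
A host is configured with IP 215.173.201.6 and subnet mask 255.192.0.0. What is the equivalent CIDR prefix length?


Binary: 11111111.11000000.00000000.00000000
Count leading 1s
Prefix: /10


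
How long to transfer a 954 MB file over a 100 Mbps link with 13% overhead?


Effective throughput = 100 * (1 - 13/100) = 87 Mbps
File size in Mb = 954 * 8 = 7632 Mb
Time = 7632 / 87
Time = 87.7241 seconds


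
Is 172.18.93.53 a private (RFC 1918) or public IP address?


RFC 1918 private ranges:
  10.0.0.0/8 (10.0.0.0 - 10.255.255.255)
  172.16.0.0/12 (172.16.0.0 - 172.31.255.255)
  192.168.0.0/16 (192.168.0.0 - 192.168.255.255)
Private (in 172.16.0.0/12)


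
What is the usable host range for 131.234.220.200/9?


Network: 131.128.0.0
Broadcast: 131.255.255.255
First usable = network + 1
Last usable = broadcast - 1
Range: 131.128.0.1 to 131.255.255.254


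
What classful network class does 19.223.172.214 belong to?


First octet: 19
Binary: 00010011
0xxxxxxx -> Class A (1-126)
Class A, default mask 255.0.0.0 (/8)


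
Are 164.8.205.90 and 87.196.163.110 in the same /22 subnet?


Mask: 255.255.252.0
164.8.205.90 AND mask = 164.8.204.0
87.196.163.110 AND mask = 87.196.160.0
No, different subnets (164.8.204.0 vs 87.196.160.0)


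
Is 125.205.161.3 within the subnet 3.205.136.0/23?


Subnet network: 3.205.136.0
Test IP AND mask: 125.205.160.0
No, 125.205.161.3 is not in 3.205.136.0/23


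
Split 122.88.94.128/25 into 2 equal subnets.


New prefix = 25 + 1 = 26
Each subnet has 64 addresses
  122.88.94.128/26
  122.88.94.192/26
Subnets: 122.88.94.128/26, 122.88.94.192/26


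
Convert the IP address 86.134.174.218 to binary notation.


86 = 01010110
134 = 10000110
174 = 10101110
218 = 11011010
Binary: 01010110.10000110.10101110.11011010


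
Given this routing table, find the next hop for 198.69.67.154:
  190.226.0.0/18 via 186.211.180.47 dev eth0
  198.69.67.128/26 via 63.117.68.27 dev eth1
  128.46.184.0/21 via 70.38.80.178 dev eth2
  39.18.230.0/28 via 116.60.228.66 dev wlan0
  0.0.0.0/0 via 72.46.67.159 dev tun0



Longest prefix match for 198.69.67.154:
  /18 190.226.0.0: no
  /26 198.69.67.128: MATCH
  /21 128.46.184.0: no
  /28 39.18.230.0: no
  /0 0.0.0.0: MATCH
Selected: next-hop 63.117.68.27 via eth1 (matched /26)


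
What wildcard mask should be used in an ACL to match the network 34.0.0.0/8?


Subnet mask: 255.0.0.0
Wildcard = 255.255.255.255 - subnet mask
255 - 255 = 0
255 - 0 = 255
255 - 0 = 255
255 - 0 = 255
Wildcard: 0.255.255.255


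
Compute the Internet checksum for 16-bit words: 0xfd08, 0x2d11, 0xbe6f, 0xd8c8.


Sum all words (with carry folding):
+ 0xfd08 = 0xfd08
+ 0x2d11 = 0x2a1a
+ 0xbe6f = 0xe889
+ 0xd8c8 = 0xc152
One's complement: ~0xc152
Checksum = 0x3ead


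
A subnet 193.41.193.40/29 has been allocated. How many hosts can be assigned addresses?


Host bits = 32 - 29 = 3
Total addresses = 2^3 = 8
Usable = total - 2 (network and broadcast)
Usable hosts: 6


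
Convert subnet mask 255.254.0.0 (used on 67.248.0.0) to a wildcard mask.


Subnet mask: 255.254.0.0
Wildcard = 255.255.255.255 - subnet mask
255 - 255 = 0
255 - 254 = 1
255 - 0 = 255
255 - 0 = 255
Wildcard: 0.1.255.255


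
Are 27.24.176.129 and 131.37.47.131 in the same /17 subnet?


Mask: 255.255.128.0
27.24.176.129 AND mask = 27.24.128.0
131.37.47.131 AND mask = 131.37.0.0
No, different subnets (27.24.128.0 vs 131.37.0.0)


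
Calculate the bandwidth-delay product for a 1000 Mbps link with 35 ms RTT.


BDP = bandwidth * RTT
= 1000 Mbps * 35 ms
= 1000 * 1e6 * 35 / 1000 bits
= 35000000 bits
= 4375000 bytes
= 4272.4609 KB
BDP = 35000000 bits (4375000 bytes)


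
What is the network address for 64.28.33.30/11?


IP:   01000000.00011100.00100001.00011110
Mask: 11111111.11100000.00000000.00000000
AND operation:
Net:  01000000.00000000.00000000.00000000
Network: 64.0.0.0/11


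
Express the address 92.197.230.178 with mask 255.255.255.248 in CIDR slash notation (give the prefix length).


Binary: 11111111.11111111.11111111.11111000
Count leading 1s
Prefix: /29


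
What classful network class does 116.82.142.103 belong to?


First octet: 116
Binary: 01110100
0xxxxxxx -> Class A (1-126)
Class A, default mask 255.0.0.0 (/8)


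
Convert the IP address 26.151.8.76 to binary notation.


26 = 00011010
151 = 10010111
8 = 00001000
76 = 01001100
Binary: 00011010.10010111.00001000.01001100


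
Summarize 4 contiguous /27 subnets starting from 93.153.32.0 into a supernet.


Original prefix: /27
Number of subnets: 4 = 2^2
New prefix = 27 - 2 = 25
Supernet: 93.153.32.0/25


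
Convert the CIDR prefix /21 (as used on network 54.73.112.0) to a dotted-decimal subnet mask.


/21 means 21 network bits, 11 host bits
Binary: 11111111111111111111100000000000
Mask: 255.255.248.0


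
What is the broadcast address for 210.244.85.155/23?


Network: 210.244.84.0/23
Host bits = 9
Set all host bits to 1:
Broadcast: 210.244.85.255


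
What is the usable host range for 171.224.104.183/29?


Network: 171.224.104.176
Broadcast: 171.224.104.183
First usable = network + 1
Last usable = broadcast - 1
Range: 171.224.104.177 to 171.224.104.182


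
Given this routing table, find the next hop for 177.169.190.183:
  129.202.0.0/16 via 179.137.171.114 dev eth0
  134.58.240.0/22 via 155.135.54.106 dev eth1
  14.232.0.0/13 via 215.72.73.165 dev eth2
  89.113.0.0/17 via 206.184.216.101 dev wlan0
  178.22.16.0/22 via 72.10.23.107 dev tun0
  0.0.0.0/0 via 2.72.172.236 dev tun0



Longest prefix match for 177.169.190.183:
  /16 129.202.0.0: no
  /22 134.58.240.0: no
  /13 14.232.0.0: no
  /17 89.113.0.0: no
  /22 178.22.16.0: no
  /0 0.0.0.0: MATCH
Selected: next-hop 2.72.172.236 via tun0 (matched /0)


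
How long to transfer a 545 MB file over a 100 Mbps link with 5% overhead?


Effective throughput = 100 * (1 - 5/100) = 95 Mbps
File size in Mb = 545 * 8 = 4360 Mb
Time = 4360 / 95
Time = 45.8947 seconds


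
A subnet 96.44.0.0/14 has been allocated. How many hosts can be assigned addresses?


Host bits = 32 - 14 = 18
Total addresses = 2^18 = 262144
Usable = total - 2 (network and broadcast)
Usable hosts: 262142


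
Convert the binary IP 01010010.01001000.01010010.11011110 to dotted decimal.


01010010 = 82
01001000 = 72
01010010 = 82
11011110 = 222
IP: 82.72.82.222


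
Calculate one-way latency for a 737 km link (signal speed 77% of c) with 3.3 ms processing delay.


Speed = 0.77 * 3e5 km/s = 231000 km/s
Propagation delay = 737 / 231000 = 0.0032 s = 3.1905 ms
Processing delay = 3.3 ms
Total one-way latency = 6.4905 ms


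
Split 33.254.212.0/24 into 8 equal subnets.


New prefix = 24 + 3 = 27
Each subnet has 32 addresses
  33.254.212.0/27
  33.254.212.32/27
  33.254.212.64/27
  33.254.212.96/27
  33.254.212.128/27
  33.254.212.160/27
  33.254.212.192/27
  33.254.212.224/27
Subnets: 33.254.212.0/27, 33.254.212.32/27, 33.254.212.64/27, 33.254.212.96/27, 33.254.212.128/27, 33.254.212.160/27, 33.254.212.192/27, 33.254.212.224/27


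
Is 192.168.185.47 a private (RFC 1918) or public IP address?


RFC 1918 private ranges:
  10.0.0.0/8 (10.0.0.0 - 10.255.255.255)
  172.16.0.0/12 (172.16.0.0 - 172.31.255.255)
  192.168.0.0/16 (192.168.0.0 - 192.168.255.255)
Private (in 192.168.0.0/16)


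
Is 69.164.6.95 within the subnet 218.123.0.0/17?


Subnet network: 218.123.0.0
Test IP AND mask: 69.164.0.0
No, 69.164.6.95 is not in 218.123.0.0/17


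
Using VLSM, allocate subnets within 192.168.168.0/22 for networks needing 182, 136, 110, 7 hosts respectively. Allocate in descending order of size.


182 hosts -> /24 (254 usable): 192.168.168.0/24
136 hosts -> /24 (254 usable): 192.168.169.0/24
110 hosts -> /25 (126 usable): 192.168.170.0/25
7 hosts -> /28 (14 usable): 192.168.170.128/28
Allocation: 192.168.168.0/24 (182 hosts, 254 usable); 192.168.169.0/24 (136 hosts, 254 usable); 192.168.170.0/25 (110 hosts, 126 usable); 192.168.170.128/28 (7 hosts, 14 usable)


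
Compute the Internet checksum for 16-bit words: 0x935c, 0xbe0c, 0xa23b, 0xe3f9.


Sum all words (with carry folding):
+ 0x935c = 0x935c
+ 0xbe0c = 0x5169
+ 0xa23b = 0xf3a4
+ 0xe3f9 = 0xd79e
One's complement: ~0xd79e
Checksum = 0x2861


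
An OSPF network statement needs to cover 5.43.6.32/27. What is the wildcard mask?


Subnet mask: 255.255.255.224
Wildcard = 255.255.255.255 - subnet mask
255 - 255 = 0
255 - 255 = 0
255 - 255 = 0
255 - 224 = 31
Wildcard: 0.0.0.31


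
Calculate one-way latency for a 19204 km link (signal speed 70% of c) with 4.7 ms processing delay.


Speed = 0.7 * 3e5 km/s = 210000 km/s
Propagation delay = 19204 / 210000 = 0.0914 s = 91.4476 ms
Processing delay = 4.7 ms
Total one-way latency = 96.1476 ms


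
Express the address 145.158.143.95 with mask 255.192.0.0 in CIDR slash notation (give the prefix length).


Binary: 11111111.11000000.00000000.00000000
Count leading 1s
Prefix: /10


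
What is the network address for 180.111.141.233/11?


IP:   10110100.01101111.10001101.11101001
Mask: 11111111.11100000.00000000.00000000
AND operation:
Net:  10110100.01100000.00000000.00000000
Network: 180.96.0.0/11


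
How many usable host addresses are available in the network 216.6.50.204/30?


Host bits = 32 - 30 = 2
Total addresses = 2^2 = 4
Usable = total - 2 (network and broadcast)
Usable hosts: 2


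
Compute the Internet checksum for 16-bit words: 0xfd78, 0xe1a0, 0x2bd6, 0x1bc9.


Sum all words (with carry folding):
+ 0xfd78 = 0xfd78
+ 0xe1a0 = 0xdf19
+ 0x2bd6 = 0x0af0
+ 0x1bc9 = 0x26b9
One's complement: ~0x26b9
Checksum = 0xd946


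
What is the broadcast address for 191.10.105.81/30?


Network: 191.10.105.80/30
Host bits = 2
Set all host bits to 1:
Broadcast: 191.10.105.83


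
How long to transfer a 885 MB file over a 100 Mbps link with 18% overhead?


Effective throughput = 100 * (1 - 18/100) = 82 Mbps
File size in Mb = 885 * 8 = 7080 Mb
Time = 7080 / 82
Time = 86.3415 seconds


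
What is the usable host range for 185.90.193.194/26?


Network: 185.90.193.192
Broadcast: 185.90.193.255
First usable = network + 1
Last usable = broadcast - 1
Range: 185.90.193.193 to 185.90.193.254


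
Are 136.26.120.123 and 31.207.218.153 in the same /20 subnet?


Mask: 255.255.240.0
136.26.120.123 AND mask = 136.26.112.0
31.207.218.153 AND mask = 31.207.208.0
No, different subnets (136.26.112.0 vs 31.207.208.0)


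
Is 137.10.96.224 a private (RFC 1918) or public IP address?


RFC 1918 private ranges:
  10.0.0.0/8 (10.0.0.0 - 10.255.255.255)
  172.16.0.0/12 (172.16.0.0 - 172.31.255.255)
  192.168.0.0/16 (192.168.0.0 - 192.168.255.255)
Public (not in any RFC 1918 range)


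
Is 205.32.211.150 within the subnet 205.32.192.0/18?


Subnet network: 205.32.192.0
Test IP AND mask: 205.32.192.0
Yes, 205.32.211.150 is in 205.32.192.0/18


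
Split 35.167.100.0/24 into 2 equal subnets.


New prefix = 24 + 1 = 25
Each subnet has 128 addresses
  35.167.100.0/25
  35.167.100.128/25
Subnets: 35.167.100.0/25, 35.167.100.128/25


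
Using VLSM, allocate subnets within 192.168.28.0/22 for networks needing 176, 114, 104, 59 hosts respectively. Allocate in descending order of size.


176 hosts -> /24 (254 usable): 192.168.28.0/24
114 hosts -> /25 (126 usable): 192.168.29.0/25
104 hosts -> /25 (126 usable): 192.168.29.128/25
59 hosts -> /26 (62 usable): 192.168.30.0/26
Allocation: 192.168.28.0/24 (176 hosts, 254 usable); 192.168.29.0/25 (114 hosts, 126 usable); 192.168.29.128/25 (104 hosts, 126 usable); 192.168.30.0/26 (59 hosts, 62 usable)


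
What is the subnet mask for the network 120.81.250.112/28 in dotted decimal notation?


/28 means 28 network bits, 4 host bits
Binary: 11111111111111111111111111110000
Mask: 255.255.255.240


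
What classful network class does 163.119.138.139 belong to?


First octet: 163
Binary: 10100011
10xxxxxx -> Class B (128-191)
Class B, default mask 255.255.0.0 (/16)


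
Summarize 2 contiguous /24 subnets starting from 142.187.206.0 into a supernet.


Original prefix: /24
Number of subnets: 2 = 2^1
New prefix = 24 - 1 = 23
Supernet: 142.187.206.0/23


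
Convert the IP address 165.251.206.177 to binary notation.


165 = 10100101
251 = 11111011
206 = 11001110
177 = 10110001
Binary: 10100101.11111011.11001110.10110001


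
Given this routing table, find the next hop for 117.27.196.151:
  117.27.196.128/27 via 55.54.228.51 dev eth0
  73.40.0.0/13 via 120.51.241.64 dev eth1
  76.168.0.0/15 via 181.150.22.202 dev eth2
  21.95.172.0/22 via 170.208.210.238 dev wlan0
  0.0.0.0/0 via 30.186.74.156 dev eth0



Longest prefix match for 117.27.196.151:
  /27 117.27.196.128: MATCH
  /13 73.40.0.0: no
  /15 76.168.0.0: no
  /22 21.95.172.0: no
  /0 0.0.0.0: MATCH
Selected: next-hop 55.54.228.51 via eth0 (matched /27)


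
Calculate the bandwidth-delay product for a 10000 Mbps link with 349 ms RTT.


BDP = bandwidth * RTT
= 10000 Mbps * 349 ms
= 10000 * 1e6 * 349 / 1000 bits
= 3490000000 bits
= 436250000 bytes
= 426025.3906 KB
BDP = 3490000000 bits (436250000 bytes)


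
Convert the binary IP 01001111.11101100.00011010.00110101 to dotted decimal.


01001111 = 79
11101100 = 236
00011010 = 26
00110101 = 53
IP: 79.236.26.53


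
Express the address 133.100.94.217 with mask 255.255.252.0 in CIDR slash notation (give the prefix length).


Binary: 11111111.11111111.11111100.00000000
Count leading 1s
Prefix: /22


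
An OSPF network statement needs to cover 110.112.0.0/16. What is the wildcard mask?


Subnet mask: 255.255.0.0
Wildcard = 255.255.255.255 - subnet mask
255 - 255 = 0
255 - 255 = 0
255 - 0 = 255
255 - 0 = 255
Wildcard: 0.0.255.255


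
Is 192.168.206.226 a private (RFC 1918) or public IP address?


RFC 1918 private ranges:
  10.0.0.0/8 (10.0.0.0 - 10.255.255.255)
  172.16.0.0/12 (172.16.0.0 - 172.31.255.255)
  192.168.0.0/16 (192.168.0.0 - 192.168.255.255)
Private (in 192.168.0.0/16)


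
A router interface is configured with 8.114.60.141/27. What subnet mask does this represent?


/27 means 27 network bits, 5 host bits
Binary: 11111111111111111111111111100000
Mask: 255.255.255.224


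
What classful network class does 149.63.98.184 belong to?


First octet: 149
Binary: 10010101
10xxxxxx -> Class B (128-191)
Class B, default mask 255.255.0.0 (/16)


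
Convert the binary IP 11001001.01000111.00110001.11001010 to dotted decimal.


11001001 = 201
01000111 = 71
00110001 = 49
11001010 = 202
IP: 201.71.49.202


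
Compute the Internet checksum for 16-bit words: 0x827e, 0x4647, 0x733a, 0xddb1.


Sum all words (with carry folding):
+ 0x827e = 0x827e
+ 0x4647 = 0xc8c5
+ 0x733a = 0x3c00
+ 0xddb1 = 0x19b2
One's complement: ~0x19b2
Checksum = 0xe64d


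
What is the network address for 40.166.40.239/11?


IP:   00101000.10100110.00101000.11101111
Mask: 11111111.11100000.00000000.00000000
AND operation:
Net:  00101000.10100000.00000000.00000000
Network: 40.160.0.0/11


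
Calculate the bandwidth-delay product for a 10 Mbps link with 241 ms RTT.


BDP = bandwidth * RTT
= 10 Mbps * 241 ms
= 10 * 1e6 * 241 / 1000 bits
= 2410000 bits
= 301250 bytes
= 294.1895 KB
BDP = 2410000 bits (301250 bytes)


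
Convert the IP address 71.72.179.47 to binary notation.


71 = 01000111
72 = 01001000
179 = 10110011
47 = 00101111
Binary: 01000111.01001000.10110011.00101111


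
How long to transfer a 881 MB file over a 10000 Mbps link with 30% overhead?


Effective throughput = 10000 * (1 - 30/100) = 7000 Mbps
File size in Mb = 881 * 8 = 7048 Mb
Time = 7048 / 7000
Time = 1.0069 seconds


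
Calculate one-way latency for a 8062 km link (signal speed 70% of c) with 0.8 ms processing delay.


Speed = 0.7 * 3e5 km/s = 210000 km/s
Propagation delay = 8062 / 210000 = 0.0384 s = 38.3905 ms
Processing delay = 0.8 ms
Total one-way latency = 39.1905 ms


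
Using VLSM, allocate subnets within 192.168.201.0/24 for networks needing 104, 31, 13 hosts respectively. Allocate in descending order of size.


104 hosts -> /25 (126 usable): 192.168.201.0/25
31 hosts -> /26 (62 usable): 192.168.201.128/26
13 hosts -> /28 (14 usable): 192.168.201.192/28
Allocation: 192.168.201.0/25 (104 hosts, 126 usable); 192.168.201.128/26 (31 hosts, 62 usable); 192.168.201.192/28 (13 hosts, 14 usable)


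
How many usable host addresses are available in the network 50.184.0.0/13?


Host bits = 32 - 13 = 19
Total addresses = 2^19 = 524288
Usable = total - 2 (network and broadcast)
Usable hosts: 524286


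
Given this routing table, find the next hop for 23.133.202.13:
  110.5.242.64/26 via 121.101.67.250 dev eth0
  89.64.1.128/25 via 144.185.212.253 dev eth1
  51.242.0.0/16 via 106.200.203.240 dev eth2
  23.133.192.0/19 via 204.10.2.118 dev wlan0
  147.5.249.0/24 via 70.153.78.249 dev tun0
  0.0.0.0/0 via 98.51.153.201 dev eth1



Longest prefix match for 23.133.202.13:
  /26 110.5.242.64: no
  /25 89.64.1.128: no
  /16 51.242.0.0: no
  /19 23.133.192.0: MATCH
  /24 147.5.249.0: no
  /0 0.0.0.0: MATCH
Selected: next-hop 204.10.2.118 via wlan0 (matched /19)


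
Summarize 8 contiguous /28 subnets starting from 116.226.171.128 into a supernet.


Original prefix: /28
Number of subnets: 8 = 2^3
New prefix = 28 - 3 = 25
Supernet: 116.226.171.128/25


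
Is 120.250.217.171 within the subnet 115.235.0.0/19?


Subnet network: 115.235.0.0
Test IP AND mask: 120.250.192.0
No, 120.250.217.171 is not in 115.235.0.0/19


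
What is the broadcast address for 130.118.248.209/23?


Network: 130.118.248.0/23
Host bits = 9
Set all host bits to 1:
Broadcast: 130.118.249.255


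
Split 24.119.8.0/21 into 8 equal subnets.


New prefix = 21 + 3 = 24
Each subnet has 256 addresses
  24.119.8.0/24
  24.119.9.0/24
  24.119.10.0/24
  24.119.11.0/24
  24.119.12.0/24
  24.119.13.0/24
  24.119.14.0/24
  24.119.15.0/24
Subnets: 24.119.8.0/24, 24.119.9.0/24, 24.119.10.0/24, 24.119.11.0/24, 24.119.12.0/24, 24.119.13.0/24, 24.119.14.0/24, 24.119.15.0/24


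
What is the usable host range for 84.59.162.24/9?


Network: 84.0.0.0
Broadcast: 84.127.255.255
First usable = network + 1
Last usable = broadcast - 1
Range: 84.0.0.1 to 84.127.255.254


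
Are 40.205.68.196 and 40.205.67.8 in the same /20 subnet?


Mask: 255.255.240.0
40.205.68.196 AND mask = 40.205.64.0
40.205.67.8 AND mask = 40.205.64.0
Yes, same subnet (40.205.64.0)


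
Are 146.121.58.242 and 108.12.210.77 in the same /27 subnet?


Mask: 255.255.255.224
146.121.58.242 AND mask = 146.121.58.224
108.12.210.77 AND mask = 108.12.210.64
No, different subnets (146.121.58.224 vs 108.12.210.64)


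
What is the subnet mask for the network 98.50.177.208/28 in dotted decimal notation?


/28 means 28 network bits, 4 host bits
Binary: 11111111111111111111111111110000
Mask: 255.255.255.240


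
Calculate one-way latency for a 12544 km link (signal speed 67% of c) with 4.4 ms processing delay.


Speed = 0.67 * 3e5 km/s = 201000 km/s
Propagation delay = 12544 / 201000 = 0.0624 s = 62.408 ms
Processing delay = 4.4 ms
Total one-way latency = 66.808 ms


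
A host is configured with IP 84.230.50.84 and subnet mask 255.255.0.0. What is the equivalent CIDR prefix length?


Binary: 11111111.11111111.00000000.00000000
Count leading 1s
Prefix: /16


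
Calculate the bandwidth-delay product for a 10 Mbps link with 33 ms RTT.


BDP = bandwidth * RTT
= 10 Mbps * 33 ms
= 10 * 1e6 * 33 / 1000 bits
= 330000 bits
= 41250 bytes
= 40.2832 KB
BDP = 330000 bits (41250 bytes)


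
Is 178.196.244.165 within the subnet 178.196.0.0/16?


Subnet network: 178.196.0.0
Test IP AND mask: 178.196.0.0
Yes, 178.196.244.165 is in 178.196.0.0/16


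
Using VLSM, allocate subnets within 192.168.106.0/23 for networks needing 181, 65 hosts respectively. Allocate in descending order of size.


181 hosts -> /24 (254 usable): 192.168.106.0/24
65 hosts -> /25 (126 usable): 192.168.107.0/25
Allocation: 192.168.106.0/24 (181 hosts, 254 usable); 192.168.107.0/25 (65 hosts, 126 usable)


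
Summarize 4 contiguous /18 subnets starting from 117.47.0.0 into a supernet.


Original prefix: /18
Number of subnets: 4 = 2^2
New prefix = 18 - 2 = 16
Supernet: 117.47.0.0/16


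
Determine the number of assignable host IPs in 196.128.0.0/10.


Host bits = 32 - 10 = 22
Total addresses = 2^22 = 4194304
Usable = total - 2 (network and broadcast)
Usable hosts: 4194302


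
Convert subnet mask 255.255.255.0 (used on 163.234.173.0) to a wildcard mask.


Subnet mask: 255.255.255.0
Wildcard = 255.255.255.255 - subnet mask
255 - 255 = 0
255 - 255 = 0
255 - 255 = 0
255 - 0 = 255
Wildcard: 0.0.0.255


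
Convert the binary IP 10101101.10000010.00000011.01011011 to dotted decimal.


10101101 = 173
10000010 = 130
00000011 = 3
01011011 = 91
IP: 173.130.3.91


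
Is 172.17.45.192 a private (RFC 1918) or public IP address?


RFC 1918 private ranges:
  10.0.0.0/8 (10.0.0.0 - 10.255.255.255)
  172.16.0.0/12 (172.16.0.0 - 172.31.255.255)
  192.168.0.0/16 (192.168.0.0 - 192.168.255.255)
Private (in 172.16.0.0/12)


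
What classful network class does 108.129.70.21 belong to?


First octet: 108
Binary: 01101100
0xxxxxxx -> Class A (1-126)
Class A, default mask 255.0.0.0 (/8)


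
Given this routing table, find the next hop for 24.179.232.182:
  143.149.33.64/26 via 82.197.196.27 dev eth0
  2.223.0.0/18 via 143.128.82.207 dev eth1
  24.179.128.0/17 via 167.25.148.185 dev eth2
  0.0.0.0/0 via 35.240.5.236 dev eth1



Longest prefix match for 24.179.232.182:
  /26 143.149.33.64: no
  /18 2.223.0.0: no
  /17 24.179.128.0: MATCH
  /0 0.0.0.0: MATCH
Selected: next-hop 167.25.148.185 via eth2 (matched /17)


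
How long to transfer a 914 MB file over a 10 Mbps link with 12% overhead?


Effective throughput = 10 * (1 - 12/100) = 8.8 Mbps
File size in Mb = 914 * 8 = 7312 Mb
Time = 7312 / 8.8
Time = 830.9091 seconds


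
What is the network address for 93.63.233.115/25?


IP:   01011101.00111111.11101001.01110011
Mask: 11111111.11111111.11111111.10000000
AND operation:
Net:  01011101.00111111.11101001.00000000
Network: 93.63.233.0/25


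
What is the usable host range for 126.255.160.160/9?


Network: 126.128.0.0
Broadcast: 126.255.255.255
First usable = network + 1
Last usable = broadcast - 1
Range: 126.128.0.1 to 126.255.255.254


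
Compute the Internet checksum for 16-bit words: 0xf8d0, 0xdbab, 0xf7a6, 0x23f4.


Sum all words (with carry folding):
+ 0xf8d0 = 0xf8d0
+ 0xdbab = 0xd47c
+ 0xf7a6 = 0xcc23
+ 0x23f4 = 0xf017
One's complement: ~0xf017
Checksum = 0x0fe8


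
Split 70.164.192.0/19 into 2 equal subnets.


New prefix = 19 + 1 = 20
Each subnet has 4096 addresses
  70.164.192.0/20
  70.164.208.0/20
Subnets: 70.164.192.0/20, 70.164.208.0/20


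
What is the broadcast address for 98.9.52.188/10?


Network: 98.0.0.0/10
Host bits = 22
Set all host bits to 1:
Broadcast: 98.63.255.255
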